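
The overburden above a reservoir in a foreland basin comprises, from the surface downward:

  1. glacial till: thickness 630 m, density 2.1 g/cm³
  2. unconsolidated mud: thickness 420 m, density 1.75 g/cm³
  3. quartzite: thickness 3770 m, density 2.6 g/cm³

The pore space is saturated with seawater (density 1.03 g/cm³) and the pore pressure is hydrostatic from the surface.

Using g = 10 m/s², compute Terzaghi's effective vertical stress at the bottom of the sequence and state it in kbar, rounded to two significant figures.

0.69 kbar

Overburden (lithostatic) stress σ_v:
glacial till: 2100 kg/m³ × 10 m/s² × 630 m = 1.323×10^7 Pa = 13.23 MPa
unconsolidated mud: 1750 kg/m³ × 10 m/s² × 420 m = 7.350×10^6 Pa = 7.350 MPa
quartzite: 2600 kg/m³ × 10 m/s² × 3770 m = 9.802×10^7 Pa = 98.02 MPa
Total = 13.23 + 7.350 + 98.02 = 118.60 MPa
Pore pressure P_p = 1030 kg/m³ × 10 m/s² × 4820 m = 4.965×10^7 Pa = 49.65 MPa
Effective stress σ' = σ_v − P_p = 118.6 − 49.65 = 68.954 MPa = 0.68954 kbar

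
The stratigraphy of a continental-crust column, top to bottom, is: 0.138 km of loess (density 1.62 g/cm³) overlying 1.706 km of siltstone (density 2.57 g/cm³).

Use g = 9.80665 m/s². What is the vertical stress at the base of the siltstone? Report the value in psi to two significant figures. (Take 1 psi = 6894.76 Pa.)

6600 psi

loess: 1620 kg/m³ × 9.80665 m/s² × 138 m = 2.192×10^6 Pa = 318.0 psi
siltstone: 2570 kg/m³ × 9.80665 m/s² × 1706 m = 4.300×10^7 Pa = 6236 psi
Total = 318.0 + 6236 = 6554.1 psi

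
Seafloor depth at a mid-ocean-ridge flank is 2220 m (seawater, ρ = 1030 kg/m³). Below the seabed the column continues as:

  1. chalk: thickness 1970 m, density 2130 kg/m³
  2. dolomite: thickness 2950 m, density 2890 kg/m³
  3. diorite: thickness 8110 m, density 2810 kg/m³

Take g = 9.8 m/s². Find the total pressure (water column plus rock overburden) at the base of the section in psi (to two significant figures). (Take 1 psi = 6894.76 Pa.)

seawater: 1030 kg/m³ × 9.8 m/s² × 2220 m = 2.241×10^7 Pa = 3250 psi
chalk: 2130 kg/m³ × 9.8 m/s² × 1970 m = 4.112×10^7 Pa = 5964 psi
dolomite: 2890 kg/m³ × 9.8 m/s² × 2950 m = 8.355×10^7 Pa = 12118 psi
diorite: 2810 kg/m³ × 9.8 m/s² × 8110 m = 2.233×10^8 Pa = 32392 psi
Total = 3250 + 5964 + 12118 + 32392 = 53724 psi

54000 psi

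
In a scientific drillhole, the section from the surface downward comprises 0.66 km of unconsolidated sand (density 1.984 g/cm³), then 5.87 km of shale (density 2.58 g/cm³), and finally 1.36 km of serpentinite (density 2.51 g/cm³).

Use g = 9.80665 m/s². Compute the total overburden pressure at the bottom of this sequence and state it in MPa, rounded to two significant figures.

190 MPa

unconsolidated sand: 1984 kg/m³ × 9.80665 m/s² × 660 m = 1.284×10^7 Pa = 12.84 MPa
shale: 2580 kg/m³ × 9.80665 m/s² × 5870 m = 1.485×10^8 Pa = 148.5 MPa
serpentinite: 2510 kg/m³ × 9.80665 m/s² × 1360 m = 3.348×10^7 Pa = 33.48 MPa
Total = 12.84 + 148.5 + 33.48 = 194.83 MPa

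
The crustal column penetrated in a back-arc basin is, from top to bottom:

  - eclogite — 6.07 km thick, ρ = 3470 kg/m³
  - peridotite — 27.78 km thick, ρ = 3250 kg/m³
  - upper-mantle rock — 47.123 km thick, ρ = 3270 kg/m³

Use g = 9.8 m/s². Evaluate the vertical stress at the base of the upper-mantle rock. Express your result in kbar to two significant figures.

26 kbar

eclogite: 3470 kg/m³ × 9.8 m/s² × 6070 m = 2.064×10^8 Pa = 2.064 kbar
peridotite: 3250 kg/m³ × 9.8 m/s² × 27780 m = 8.848×10^8 Pa = 8.848 kbar
upper-mantle rock: 3270 kg/m³ × 9.8 m/s² × 47123 m = 1.510×10^9 Pa = 15.10 kbar
Total = 2.064 + 8.848 + 15.10 = 26.013 kbar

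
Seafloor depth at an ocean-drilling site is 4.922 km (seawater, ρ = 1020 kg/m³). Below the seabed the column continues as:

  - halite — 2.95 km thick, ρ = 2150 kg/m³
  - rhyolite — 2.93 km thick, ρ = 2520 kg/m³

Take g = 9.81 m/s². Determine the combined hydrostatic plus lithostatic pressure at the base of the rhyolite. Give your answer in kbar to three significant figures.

1.84 kbar

seawater: 1020 kg/m³ × 9.81 m/s² × 4922 m = 4.925×10^7 Pa = 0.4925 kbar
halite: 2150 kg/m³ × 9.81 m/s² × 2950 m = 6.222×10^7 Pa = 0.6222 kbar
rhyolite: 2520 kg/m³ × 9.81 m/s² × 2930 m = 7.243×10^7 Pa = 0.7243 kbar
Total = 0.4925 + 0.6222 + 0.7243 = 1.8390 kbar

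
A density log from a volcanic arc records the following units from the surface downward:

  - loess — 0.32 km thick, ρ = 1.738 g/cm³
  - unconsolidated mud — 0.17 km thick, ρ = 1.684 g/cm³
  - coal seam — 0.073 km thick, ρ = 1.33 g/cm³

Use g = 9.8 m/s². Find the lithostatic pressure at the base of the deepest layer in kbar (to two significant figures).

loess: 1738 kg/m³ × 9.8 m/s² × 320 m = 5.450×10^6 Pa = 0.05450 kbar
unconsolidated mud: 1684 kg/m³ × 9.8 m/s² × 170 m = 2.806×10^6 Pa = 0.02806 kbar
coal seam: 1330 kg/m³ × 9.8 m/s² × 73 m = 9.515×10^5 Pa = 9.515×10^-3 kbar
Total = 0.05450 + 0.02806 + 9.515×10^-3 = 0.092074 kbar

0.092 kbar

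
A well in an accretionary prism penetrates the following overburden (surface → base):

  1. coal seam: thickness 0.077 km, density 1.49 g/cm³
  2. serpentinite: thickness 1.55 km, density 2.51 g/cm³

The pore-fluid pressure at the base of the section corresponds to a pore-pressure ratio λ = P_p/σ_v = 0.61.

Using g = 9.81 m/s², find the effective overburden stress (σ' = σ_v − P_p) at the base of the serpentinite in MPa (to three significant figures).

Overburden (lithostatic) stress σ_v:
coal seam: 1490 kg/m³ × 9.81 m/s² × 77 m = 1.126×10^6 Pa = 1.126 MPa
serpentinite: 2510 kg/m³ × 9.81 m/s² × 1550 m = 3.817×10^7 Pa = 38.17 MPa
Total = 1.126 + 38.17 = 39.291 MPa
Pore pressure P_p = λ·σ_v = 0.61 × 39.29 MPa = 23.97 MPa
Effective stress σ' = σ_v − P_p = 39.29 − 23.97 = 15.324 MPa

15.3 MPa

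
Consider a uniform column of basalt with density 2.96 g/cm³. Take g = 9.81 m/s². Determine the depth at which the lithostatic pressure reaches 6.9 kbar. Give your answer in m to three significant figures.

23800 m

h = P/(ρg) = 6.9 kbar / (2960 kg/m³ × 9.81 m/s²) = 6.900×10^8 Pa / 29038 Pa/m = 23762 m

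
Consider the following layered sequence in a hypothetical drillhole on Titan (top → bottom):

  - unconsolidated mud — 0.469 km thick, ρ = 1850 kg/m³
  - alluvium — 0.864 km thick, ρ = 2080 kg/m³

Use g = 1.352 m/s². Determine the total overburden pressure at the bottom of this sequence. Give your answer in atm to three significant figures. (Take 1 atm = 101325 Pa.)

35.6 atm

unconsolidated mud: 1850 kg/m³ × 1.352 m/s² × 469 m = 1.173×10^6 Pa = 11.58 atm
alluvium: 2080 kg/m³ × 1.352 m/s² × 864 m = 2.430×10^6 Pa = 23.98 atm
Total = 11.58 + 23.98 = 35.557 atm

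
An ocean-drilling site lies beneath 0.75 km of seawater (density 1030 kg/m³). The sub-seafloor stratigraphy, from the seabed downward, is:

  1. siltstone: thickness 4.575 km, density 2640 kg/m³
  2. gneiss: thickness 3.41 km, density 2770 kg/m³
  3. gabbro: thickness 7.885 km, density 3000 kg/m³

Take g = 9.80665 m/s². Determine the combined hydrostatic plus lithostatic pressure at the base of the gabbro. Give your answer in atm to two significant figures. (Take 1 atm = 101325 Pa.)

4400 atm

seawater: 1030 kg/m³ × 9.80665 m/s² × 750 m = 7.576×10^6 Pa = 74.77 atm
siltstone: 2640 kg/m³ × 9.80665 m/s² × 4575 m = 1.184×10^8 Pa = 1169 atm
gneiss: 2770 kg/m³ × 9.80665 m/s² × 3410 m = 9.263×10^7 Pa = 914.2 atm
gabbro: 3000 kg/m³ × 9.80665 m/s² × 7885 m = 2.320×10^8 Pa = 2289 atm
Total = 74.77 + 1169 + 914.2 + 2289 = 4447.3 atm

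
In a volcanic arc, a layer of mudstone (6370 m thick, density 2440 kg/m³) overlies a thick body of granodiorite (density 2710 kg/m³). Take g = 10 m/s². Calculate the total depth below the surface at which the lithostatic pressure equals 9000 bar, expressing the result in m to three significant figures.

Pressure at base of upper layers: 2440×10×6370 = 1.554×10^8 Pa = 1554 bar
Remaining pressure to be supplied by granodiorite: 9.000×10^8 − 1.554×10^8 = 7.446×10^8 Pa
Additional depth in granodiorite = 7.446×10^8 Pa / (2710 kg/m³ × 10 m/s²) = 27475 m
Total depth = 6370 m + 27475 m = 33845 m

33800 m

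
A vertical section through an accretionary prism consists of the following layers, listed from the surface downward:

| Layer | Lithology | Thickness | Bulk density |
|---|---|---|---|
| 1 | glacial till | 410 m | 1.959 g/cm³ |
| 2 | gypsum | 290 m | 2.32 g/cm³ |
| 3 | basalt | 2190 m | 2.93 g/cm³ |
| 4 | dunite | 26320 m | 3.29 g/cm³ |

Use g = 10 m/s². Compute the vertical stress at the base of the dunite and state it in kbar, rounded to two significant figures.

glacial till: 1959 kg/m³ × 10 m/s² × 410 m = 8.032×10^6 Pa = 0.08032 kbar
gypsum: 2320 kg/m³ × 10 m/s² × 290 m = 6.728×10^6 Pa = 0.06728 kbar
basalt: 2930 kg/m³ × 10 m/s² × 2190 m = 6.417×10^7 Pa = 0.6417 kbar
dunite: 3290 kg/m³ × 10 m/s² × 26320 m = 8.659×10^8 Pa = 8.659 kbar
Total = 0.08032 + 0.06728 + 0.6417 + 8.659 = 9.4485 kbar

9.4 kbar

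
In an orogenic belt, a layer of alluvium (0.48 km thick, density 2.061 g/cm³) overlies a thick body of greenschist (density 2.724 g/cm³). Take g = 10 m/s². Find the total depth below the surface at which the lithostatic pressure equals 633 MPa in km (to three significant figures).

23.4 km

Pressure at base of upper layers: 2061×10×480 = 9.893×10^6 Pa = 9.893 MPa
Remaining pressure to be supplied by greenschist: 6.330×10^8 − 9.893×10^6 = 6.231×10^8 Pa
Additional depth in greenschist = 6.231×10^8 Pa / (2724 kg/m³ × 10 m/s²) = 22875 m
Total depth = 480 m + 22875 m = 23355 m
= 23.355 km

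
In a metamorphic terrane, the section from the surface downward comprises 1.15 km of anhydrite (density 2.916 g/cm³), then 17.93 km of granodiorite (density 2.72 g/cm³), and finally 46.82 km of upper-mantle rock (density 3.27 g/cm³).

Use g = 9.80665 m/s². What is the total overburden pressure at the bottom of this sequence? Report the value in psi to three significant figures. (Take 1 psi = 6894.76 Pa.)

292000 psi

anhydrite: 2916 kg/m³ × 9.80665 m/s² × 1150 m = 3.289×10^7 Pa = 4770 psi
granodiorite: 2720 kg/m³ × 9.80665 m/s² × 17930 m = 4.783×10^8 Pa = 69367 psi
upper-mantle rock: 3270 kg/m³ × 9.80665 m/s² × 46820 m = 1.501×10^9 Pa = 2.178×10^5 psi
Total = 4770 + 69367 + 2.178×10^5 = 2.9190×10^5 psi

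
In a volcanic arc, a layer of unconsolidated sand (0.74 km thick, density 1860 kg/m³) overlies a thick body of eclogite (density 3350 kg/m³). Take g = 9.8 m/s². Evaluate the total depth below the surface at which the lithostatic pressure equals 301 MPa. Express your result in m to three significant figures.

9500 m

Pressure at base of upper layers: 1860×9.8×740 = 1.349×10^7 Pa = 13.49 MPa
Remaining pressure to be supplied by eclogite: 3.010×10^8 − 1.349×10^7 = 2.875×10^8 Pa
Additional depth in eclogite = 2.875×10^8 Pa / (3350 kg/m³ × 9.8 m/s²) = 8757.6 m
Total depth = 740 m + 8757.6 m = 9497.6 m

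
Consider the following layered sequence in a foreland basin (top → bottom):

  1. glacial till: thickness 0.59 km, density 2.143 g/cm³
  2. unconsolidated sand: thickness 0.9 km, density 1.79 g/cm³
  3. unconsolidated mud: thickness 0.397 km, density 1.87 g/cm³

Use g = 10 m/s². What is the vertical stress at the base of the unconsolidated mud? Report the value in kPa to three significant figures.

glacial till: 2143 kg/m³ × 10 m/s² × 590 m = 1.264×10^7 Pa = 12644 kPa
unconsolidated sand: 1790 kg/m³ × 10 m/s² × 900 m = 1.611×10^7 Pa = 16110 kPa
unconsolidated mud: 1870 kg/m³ × 10 m/s² × 397 m = 7.424×10^6 Pa = 7424 kPa
Total = 12644 + 16110 + 7424 = 36178 kPa

36200 kPa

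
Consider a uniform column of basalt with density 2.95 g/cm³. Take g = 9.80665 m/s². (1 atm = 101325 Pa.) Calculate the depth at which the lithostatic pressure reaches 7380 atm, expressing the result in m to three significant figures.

h = P/(ρg) = 7380 atm / (2950 kg/m³ × 9.80665 m/s²) = 7.478×10^8 Pa / 28930 Pa/m = 25848 m

25800 m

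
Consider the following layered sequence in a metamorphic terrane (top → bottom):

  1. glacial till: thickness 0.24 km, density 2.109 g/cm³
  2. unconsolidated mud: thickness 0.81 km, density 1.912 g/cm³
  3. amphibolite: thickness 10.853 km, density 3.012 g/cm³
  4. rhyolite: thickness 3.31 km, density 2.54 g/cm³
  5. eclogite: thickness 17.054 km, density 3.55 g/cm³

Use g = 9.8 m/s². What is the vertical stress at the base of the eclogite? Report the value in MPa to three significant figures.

glacial till: 2109 kg/m³ × 9.8 m/s² × 240 m = 4.960×10^6 Pa = 4.960 MPa
unconsolidated mud: 1912 kg/m³ × 9.8 m/s² × 810 m = 1.518×10^7 Pa = 15.18 MPa
amphibolite: 3012 kg/m³ × 9.8 m/s² × 10853 m = 3.204×10^8 Pa = 320.4 MPa
rhyolite: 2540 kg/m³ × 9.8 m/s² × 3310 m = 8.239×10^7 Pa = 82.39 MPa
eclogite: 3550 kg/m³ × 9.8 m/s² × 17054 m = 5.933×10^8 Pa = 593.3 MPa
Total = 4.960 + 15.18 + 320.4 + 82.39 + 593.3 = 1016.2 MPa

1020 MPa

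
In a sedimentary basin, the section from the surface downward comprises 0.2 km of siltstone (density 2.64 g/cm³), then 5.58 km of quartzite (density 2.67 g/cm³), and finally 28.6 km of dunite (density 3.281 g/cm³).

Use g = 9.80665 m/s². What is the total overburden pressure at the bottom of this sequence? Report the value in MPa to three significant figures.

1070 MPa

siltstone: 2640 kg/m³ × 9.80665 m/s² × 200 m = 5.178×10^6 Pa = 5.178 MPa
quartzite: 2670 kg/m³ × 9.80665 m/s² × 5580 m = 1.461×10^8 Pa = 146.1 MPa
dunite: 3281 kg/m³ × 9.80665 m/s² × 28600 m = 9.202×10^8 Pa = 920.2 MPa
Total = 5.178 + 146.1 + 920.2 = 1071.5 MPa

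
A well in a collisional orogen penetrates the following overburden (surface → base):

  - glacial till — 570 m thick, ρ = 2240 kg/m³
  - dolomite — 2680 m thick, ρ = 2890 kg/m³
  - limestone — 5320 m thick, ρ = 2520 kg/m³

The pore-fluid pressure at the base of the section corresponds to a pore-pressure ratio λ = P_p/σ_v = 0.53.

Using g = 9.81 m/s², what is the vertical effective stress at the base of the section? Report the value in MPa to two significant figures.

100 MPa

Overburden (lithostatic) stress σ_v:
glacial till: 2240 kg/m³ × 9.81 m/s² × 570 m = 1.253×10^7 Pa = 12.53 MPa
dolomite: 2890 kg/m³ × 9.81 m/s² × 2680 m = 7.598×10^7 Pa = 75.98 MPa
limestone: 2520 kg/m³ × 9.81 m/s² × 5320 m = 1.315×10^8 Pa = 131.5 MPa
Total = 12.53 + 75.98 + 131.5 = 220.02 MPa
Pore pressure P_p = λ·σ_v = 0.53 × 220.0 MPa = 116.6 MPa
Effective stress σ' = σ_v − P_p = 220.0 − 116.6 = 103.41 MPa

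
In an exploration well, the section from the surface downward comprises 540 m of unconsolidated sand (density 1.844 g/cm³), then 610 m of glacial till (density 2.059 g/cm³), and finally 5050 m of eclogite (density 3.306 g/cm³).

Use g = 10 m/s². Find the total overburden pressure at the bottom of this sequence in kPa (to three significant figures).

189000 kPa

unconsolidated sand: 1844 kg/m³ × 10 m/s² × 540 m = 9.958×10^6 Pa = 9958 kPa
glacial till: 2059 kg/m³ × 10 m/s² × 610 m = 1.256×10^7 Pa = 12560 kPa
eclogite: 3306 kg/m³ × 10 m/s² × 5050 m = 1.670×10^8 Pa = 1.670×10^5 kPa
Total = 9958 + 12560 + 1.670×10^5 = 1.8947×10^5 kPa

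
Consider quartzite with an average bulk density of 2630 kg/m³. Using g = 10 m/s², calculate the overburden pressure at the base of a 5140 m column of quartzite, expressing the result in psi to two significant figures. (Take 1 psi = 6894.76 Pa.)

quartzite: 2630 kg/m³ × 10 m/s² × 5140 m = 1.352×10^8 Pa = 19606 psi

20000 psi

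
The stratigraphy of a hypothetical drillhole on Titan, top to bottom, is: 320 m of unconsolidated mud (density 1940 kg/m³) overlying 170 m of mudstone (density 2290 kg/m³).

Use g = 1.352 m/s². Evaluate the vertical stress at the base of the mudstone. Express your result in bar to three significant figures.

13.7 bar

unconsolidated mud: 1940 kg/m³ × 1.352 m/s² × 320 m = 8.393×10^5 Pa = 8.393 bar
mudstone: 2290 kg/m³ × 1.352 m/s² × 170 m = 5.263×10^5 Pa = 5.263 bar
Total = 8.393 + 5.263 = 13.657 bar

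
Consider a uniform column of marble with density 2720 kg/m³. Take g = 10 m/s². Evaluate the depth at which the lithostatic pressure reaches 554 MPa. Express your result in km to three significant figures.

20.4 km

h = P/(ρg) = 554 MPa / (2720 kg/m³ × 10 m/s²) = 5.540×10^8 Pa / 27200 Pa/m = 20368 m
= 20.368 km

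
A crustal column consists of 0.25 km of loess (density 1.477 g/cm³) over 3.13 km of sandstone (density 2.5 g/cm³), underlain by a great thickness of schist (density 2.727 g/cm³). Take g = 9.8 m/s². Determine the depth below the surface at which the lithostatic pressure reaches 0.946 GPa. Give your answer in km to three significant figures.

35.8 km

Pressure at base of upper layers: 1477×9.8×250 + 2500×9.8×3130 = 8.030×10^7 Pa = 0.08030 GPa
Remaining pressure to be supplied by schist: 9.460×10^8 − 8.030×10^7 = 8.657×10^8 Pa
Additional depth in schist = 8.657×10^8 Pa / (2727 kg/m³ × 9.8 m/s²) = 32393 m
Total depth = 3380 m + 32393 m = 35773 m
= 35.773 km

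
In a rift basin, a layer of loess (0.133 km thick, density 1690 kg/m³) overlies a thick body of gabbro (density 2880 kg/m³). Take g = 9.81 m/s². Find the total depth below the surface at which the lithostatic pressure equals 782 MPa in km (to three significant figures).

27.7 km

Pressure at base of upper layers: 1690×9.81×133 = 2.205×10^6 Pa = 2.205 MPa
Remaining pressure to be supplied by gabbro: 7.820×10^8 − 2.205×10^6 = 7.798×10^8 Pa
Additional depth in gabbro = 7.798×10^8 Pa / (2880 kg/m³ × 9.81 m/s²) = 27601 m
Total depth = 133 m + 27601 m = 27734 m
= 27.734 km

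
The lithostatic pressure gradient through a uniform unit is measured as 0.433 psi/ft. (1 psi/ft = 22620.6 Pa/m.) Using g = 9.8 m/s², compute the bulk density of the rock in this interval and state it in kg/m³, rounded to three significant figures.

999 kg/m³

ρ = (dP/dz)/g = 0.433 psi/ft / 9.8 m/s² = 9794.7 Pa/m / 9.8 m/s² = 999.46 kg/m³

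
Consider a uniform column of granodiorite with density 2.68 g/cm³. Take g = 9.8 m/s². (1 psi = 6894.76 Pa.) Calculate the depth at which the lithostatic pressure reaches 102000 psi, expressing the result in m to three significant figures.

26800 m

h = P/(ρg) = 102000 psi / (2680 kg/m³ × 9.8 m/s²) = 7.033×10^8 Pa / 26264 Pa/m = 26777 m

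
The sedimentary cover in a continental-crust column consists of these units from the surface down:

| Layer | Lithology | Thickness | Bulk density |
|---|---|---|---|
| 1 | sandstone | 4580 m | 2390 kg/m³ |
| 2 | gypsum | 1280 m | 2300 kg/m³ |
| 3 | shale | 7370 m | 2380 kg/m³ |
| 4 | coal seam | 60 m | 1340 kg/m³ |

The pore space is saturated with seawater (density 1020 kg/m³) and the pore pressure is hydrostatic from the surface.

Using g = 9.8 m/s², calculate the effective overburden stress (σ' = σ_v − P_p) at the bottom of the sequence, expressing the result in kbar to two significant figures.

Overburden (lithostatic) stress σ_v:
sandstone: 2390 kg/m³ × 9.8 m/s² × 4580 m = 1.073×10^8 Pa = 107.3 MPa
gypsum: 2300 kg/m³ × 9.8 m/s² × 1280 m = 2.885×10^7 Pa = 28.85 MPa
shale: 2380 kg/m³ × 9.8 m/s² × 7370 m = 1.719×10^8 Pa = 171.9 MPa
coal seam: 1340 kg/m³ × 9.8 m/s² × 60 m = 7.879×10^5 Pa = 0.7879 MPa
Total = 107.3 + 28.85 + 171.9 + 0.7879 = 308.81 MPa
Pore pressure P_p = 1020 kg/m³ × 9.8 m/s² × 13290 m = 1.328×10^8 Pa = 132.8 MPa
Effective stress σ' = σ_v − P_p = 308.8 − 132.8 = 175.96 MPa = 1.7596 kbar

1.8 kbar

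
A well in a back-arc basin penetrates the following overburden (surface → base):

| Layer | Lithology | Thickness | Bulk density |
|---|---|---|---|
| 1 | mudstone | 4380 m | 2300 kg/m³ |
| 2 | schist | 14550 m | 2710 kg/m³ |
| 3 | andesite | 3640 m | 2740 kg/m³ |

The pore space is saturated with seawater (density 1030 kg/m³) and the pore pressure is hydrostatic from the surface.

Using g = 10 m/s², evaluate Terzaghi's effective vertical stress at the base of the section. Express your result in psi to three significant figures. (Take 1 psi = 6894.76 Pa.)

52500 psi

Overburden (lithostatic) stress σ_v:
mudstone: 2300 kg/m³ × 10 m/s² × 4380 m = 1.007×10^8 Pa = 100.7 MPa
schist: 2710 kg/m³ × 10 m/s² × 14550 m = 3.943×10^8 Pa = 394.3 MPa
andesite: 2740 kg/m³ × 10 m/s² × 3640 m = 9.974×10^7 Pa = 99.74 MPa
Total = 100.7 + 394.3 + 99.74 = 594.78 MPa
Pore pressure P_p = 1030 kg/m³ × 10 m/s² × 22570 m = 2.325×10^8 Pa = 232.5 MPa
Effective stress σ' = σ_v − P_p = 594.8 − 232.5 = 362.31 MPa = 52549 psi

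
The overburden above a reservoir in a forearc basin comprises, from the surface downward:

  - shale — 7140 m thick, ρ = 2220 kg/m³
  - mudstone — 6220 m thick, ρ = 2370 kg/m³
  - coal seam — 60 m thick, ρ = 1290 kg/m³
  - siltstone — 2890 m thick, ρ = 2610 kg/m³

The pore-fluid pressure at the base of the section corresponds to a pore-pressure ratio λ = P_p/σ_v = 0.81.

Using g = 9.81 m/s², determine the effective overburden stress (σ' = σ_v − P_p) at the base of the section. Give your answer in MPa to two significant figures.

Overburden (lithostatic) stress σ_v:
shale: 2220 kg/m³ × 9.81 m/s² × 7140 m = 1.555×10^8 Pa = 155.5 MPa
mudstone: 2370 kg/m³ × 9.81 m/s² × 6220 m = 1.446×10^8 Pa = 144.6 MPa
coal seam: 1290 kg/m³ × 9.81 m/s² × 60 m = 7.593×10^5 Pa = 0.7593 MPa
siltstone: 2610 kg/m³ × 9.81 m/s² × 2890 m = 7.400×10^7 Pa = 74.00 MPa
Total = 155.5 + 144.6 + 0.7593 + 74.00 = 374.86 MPa
Pore pressure P_p = λ·σ_v = 0.81 × 374.9 MPa = 303.6 MPa
Effective stress σ' = σ_v − P_p = 374.9 − 303.6 = 71.224 MPa

71 MPa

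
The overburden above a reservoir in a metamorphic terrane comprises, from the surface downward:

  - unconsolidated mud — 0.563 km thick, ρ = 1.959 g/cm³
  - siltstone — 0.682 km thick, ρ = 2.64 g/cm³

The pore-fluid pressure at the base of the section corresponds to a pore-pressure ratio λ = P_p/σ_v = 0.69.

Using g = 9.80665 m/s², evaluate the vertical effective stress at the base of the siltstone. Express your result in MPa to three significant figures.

Overburden (lithostatic) stress σ_v:
unconsolidated mud: 1959 kg/m³ × 9.80665 m/s² × 563 m = 1.082×10^7 Pa = 10.82 MPa
siltstone: 2640 kg/m³ × 9.80665 m/s² × 682 m = 1.766×10^7 Pa = 17.66 MPa
Total = 10.82 + 17.66 = 28.473 MPa
Pore pressure P_p = λ·σ_v = 0.69 × 28.47 MPa = 19.65 MPa
Effective stress σ' = σ_v − P_p = 28.47 − 19.65 = 8.8265 MPa

8.83 MPa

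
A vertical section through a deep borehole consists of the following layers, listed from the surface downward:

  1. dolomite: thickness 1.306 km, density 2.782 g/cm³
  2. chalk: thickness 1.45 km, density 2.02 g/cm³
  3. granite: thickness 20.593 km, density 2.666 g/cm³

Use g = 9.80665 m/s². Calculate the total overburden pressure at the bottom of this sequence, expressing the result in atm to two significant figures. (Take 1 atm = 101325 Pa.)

5900 atm

dolomite: 2782 kg/m³ × 9.80665 m/s² × 1306 m = 3.563×10^7 Pa = 351.6 atm
chalk: 2020 kg/m³ × 9.80665 m/s² × 1450 m = 2.872×10^7 Pa = 283.5 atm
granite: 2666 kg/m³ × 9.80665 m/s² × 20593 m = 5.384×10^8 Pa = 5314 atm
Total = 351.6 + 283.5 + 5314 = 5948.7 atm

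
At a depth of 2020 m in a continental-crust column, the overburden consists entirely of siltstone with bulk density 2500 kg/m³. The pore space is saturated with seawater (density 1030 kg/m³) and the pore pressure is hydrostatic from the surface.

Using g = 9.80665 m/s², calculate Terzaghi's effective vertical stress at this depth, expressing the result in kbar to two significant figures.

Overburden (lithostatic) stress σ_v:
siltstone: 2500 kg/m³ × 9.80665 m/s² × 2020 m = 4.952×10^7 Pa = 49.52 MPa
Pore pressure P_p = 1030 kg/m³ × 9.80665 m/s² × 2020 m = 2.040×10^7 Pa = 20.40 MPa
Effective stress σ' = σ_v − P_p = 49.52 − 20.40 = 29.120 MPa = 0.29120 kbar

0.29 kbar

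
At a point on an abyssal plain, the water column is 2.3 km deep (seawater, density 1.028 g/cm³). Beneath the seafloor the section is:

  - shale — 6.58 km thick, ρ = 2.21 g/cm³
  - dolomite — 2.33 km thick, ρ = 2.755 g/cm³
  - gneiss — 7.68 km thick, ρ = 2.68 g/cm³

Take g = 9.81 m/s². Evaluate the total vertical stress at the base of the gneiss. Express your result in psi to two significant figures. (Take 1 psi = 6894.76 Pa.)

62000 psi

seawater: 1028 kg/m³ × 9.81 m/s² × 2300 m = 2.319×10^7 Pa = 3364 psi
shale: 2210 kg/m³ × 9.81 m/s² × 6580 m = 1.427×10^8 Pa = 20690 psi
dolomite: 2755 kg/m³ × 9.81 m/s² × 2330 m = 6.297×10^7 Pa = 9133 psi
gneiss: 2680 kg/m³ × 9.81 m/s² × 7680 m = 2.019×10^8 Pa = 29285 psi
Total = 3364 + 20690 + 9133 + 29285 = 62473 psi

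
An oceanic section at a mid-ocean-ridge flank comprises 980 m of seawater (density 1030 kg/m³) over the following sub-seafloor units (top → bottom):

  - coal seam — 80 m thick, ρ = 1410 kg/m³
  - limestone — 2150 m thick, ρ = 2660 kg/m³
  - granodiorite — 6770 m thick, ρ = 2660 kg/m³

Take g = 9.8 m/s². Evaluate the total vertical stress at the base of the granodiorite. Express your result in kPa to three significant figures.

seawater: 1030 kg/m³ × 9.8 m/s² × 980 m = 9.892×10^6 Pa = 9892 kPa
coal seam: 1410 kg/m³ × 9.8 m/s² × 80 m = 1.105×10^6 Pa = 1105 kPa
limestone: 2660 kg/m³ × 9.8 m/s² × 2150 m = 5.605×10^7 Pa = 56046 kPa
granodiorite: 2660 kg/m³ × 9.8 m/s² × 6770 m = 1.765×10^8 Pa = 1.765×10^5 kPa
Total = 9892 + 1105 + 56046 + 1.765×10^5 = 2.4352×10^5 kPa

244000 kPa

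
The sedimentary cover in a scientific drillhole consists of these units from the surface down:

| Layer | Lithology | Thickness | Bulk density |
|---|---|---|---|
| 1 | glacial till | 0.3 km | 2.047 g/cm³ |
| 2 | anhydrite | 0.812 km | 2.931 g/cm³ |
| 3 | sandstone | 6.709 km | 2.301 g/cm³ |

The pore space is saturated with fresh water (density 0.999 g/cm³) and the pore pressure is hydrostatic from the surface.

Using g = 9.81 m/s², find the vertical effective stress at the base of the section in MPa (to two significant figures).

Overburden (lithostatic) stress σ_v:
glacial till: 2047 kg/m³ × 9.81 m/s² × 300 m = 6.024×10^6 Pa = 6.024 MPa
anhydrite: 2931 kg/m³ × 9.81 m/s² × 812 m = 2.335×10^7 Pa = 23.35 MPa
sandstone: 2301 kg/m³ × 9.81 m/s² × 6709 m = 1.514×10^8 Pa = 151.4 MPa
Total = 6.024 + 23.35 + 151.4 = 180.81 MPa
Pore pressure P_p = 999 kg/m³ × 9.81 m/s² × 7821 m = 7.665×10^7 Pa = 76.65 MPa
Effective stress σ' = σ_v − P_p = 180.8 − 76.65 = 104.17 MPa

100 MPa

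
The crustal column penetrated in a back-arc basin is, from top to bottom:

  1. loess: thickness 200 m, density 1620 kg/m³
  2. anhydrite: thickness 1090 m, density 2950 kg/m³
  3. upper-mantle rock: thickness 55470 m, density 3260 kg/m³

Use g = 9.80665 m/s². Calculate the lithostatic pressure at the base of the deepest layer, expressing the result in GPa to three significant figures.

1.81 GPa

loess: 1620 kg/m³ × 9.80665 m/s² × 200 m = 3.177×10^6 Pa = 3.177×10^-3 GPa
anhydrite: 2950 kg/m³ × 9.80665 m/s² × 1090 m = 3.153×10^7 Pa = 0.03153 GPa
upper-mantle rock: 3260 kg/m³ × 9.80665 m/s² × 55470 m = 1.773×10^9 Pa = 1.773 GPa
Total = 3.177×10^-3 + 0.03153 + 1.773 = 1.8081 GPa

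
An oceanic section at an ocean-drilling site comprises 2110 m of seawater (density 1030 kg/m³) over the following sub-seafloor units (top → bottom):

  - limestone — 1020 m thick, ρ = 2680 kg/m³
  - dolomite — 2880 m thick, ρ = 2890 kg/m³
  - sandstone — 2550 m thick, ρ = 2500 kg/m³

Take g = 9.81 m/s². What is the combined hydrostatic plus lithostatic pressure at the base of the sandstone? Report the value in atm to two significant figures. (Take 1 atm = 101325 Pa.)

seawater: 1030 kg/m³ × 9.81 m/s² × 2110 m = 2.132×10^7 Pa = 210.4 atm
limestone: 2680 kg/m³ × 9.81 m/s² × 1020 m = 2.682×10^7 Pa = 264.7 atm
dolomite: 2890 kg/m³ × 9.81 m/s² × 2880 m = 8.165×10^7 Pa = 805.8 atm
sandstone: 2500 kg/m³ × 9.81 m/s² × 2550 m = 6.254×10^7 Pa = 617.2 atm
Total = 210.4 + 264.7 + 805.8 + 617.2 = 1898.1 atm

1900 atm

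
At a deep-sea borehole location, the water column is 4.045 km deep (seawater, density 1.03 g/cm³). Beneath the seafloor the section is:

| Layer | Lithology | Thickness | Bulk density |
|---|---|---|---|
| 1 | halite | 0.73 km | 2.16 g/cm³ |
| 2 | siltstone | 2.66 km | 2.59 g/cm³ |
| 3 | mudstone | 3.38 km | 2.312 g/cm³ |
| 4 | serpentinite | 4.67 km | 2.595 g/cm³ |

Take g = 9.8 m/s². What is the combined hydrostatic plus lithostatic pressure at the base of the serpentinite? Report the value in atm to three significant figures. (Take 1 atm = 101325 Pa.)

seawater: 1030 kg/m³ × 9.8 m/s² × 4045 m = 4.083×10^7 Pa = 403.0 atm
halite: 2160 kg/m³ × 9.8 m/s² × 730 m = 1.545×10^7 Pa = 152.5 atm
siltstone: 2590 kg/m³ × 9.8 m/s² × 2660 m = 6.752×10^7 Pa = 666.3 atm
mudstone: 2312 kg/m³ × 9.8 m/s² × 3380 m = 7.658×10^7 Pa = 755.8 atm
serpentinite: 2595 kg/m³ × 9.8 m/s² × 4670 m = 1.188×10^8 Pa = 1172 atm
Total = 403.0 + 152.5 + 666.3 + 755.8 + 1172 = 3149.7 atm

3150 atm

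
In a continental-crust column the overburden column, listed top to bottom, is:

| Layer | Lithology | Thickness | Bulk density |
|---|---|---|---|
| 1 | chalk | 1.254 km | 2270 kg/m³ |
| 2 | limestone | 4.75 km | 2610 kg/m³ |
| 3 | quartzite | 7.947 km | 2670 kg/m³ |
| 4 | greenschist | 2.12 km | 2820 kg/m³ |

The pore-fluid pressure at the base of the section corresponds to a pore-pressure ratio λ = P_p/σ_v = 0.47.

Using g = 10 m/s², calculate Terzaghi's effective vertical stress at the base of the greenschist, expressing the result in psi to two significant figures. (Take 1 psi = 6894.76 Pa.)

33000 psi

Overburden (lithostatic) stress σ_v:
chalk: 2270 kg/m³ × 10 m/s² × 1254 m = 2.847×10^7 Pa = 28.47 MPa
limestone: 2610 kg/m³ × 10 m/s² × 4750 m = 1.240×10^8 Pa = 124.0 MPa
quartzite: 2670 kg/m³ × 10 m/s² × 7947 m = 2.122×10^8 Pa = 212.2 MPa
greenschist: 2820 kg/m³ × 10 m/s² × 2120 m = 5.978×10^7 Pa = 59.78 MPa
Total = 28.47 + 124.0 + 212.2 + 59.78 = 424.41 MPa
Pore pressure P_p = λ·σ_v = 0.47 × 424.4 MPa = 199.5 MPa
Effective stress σ' = σ_v − P_p = 424.4 − 199.5 = 224.94 MPa = 32624 psi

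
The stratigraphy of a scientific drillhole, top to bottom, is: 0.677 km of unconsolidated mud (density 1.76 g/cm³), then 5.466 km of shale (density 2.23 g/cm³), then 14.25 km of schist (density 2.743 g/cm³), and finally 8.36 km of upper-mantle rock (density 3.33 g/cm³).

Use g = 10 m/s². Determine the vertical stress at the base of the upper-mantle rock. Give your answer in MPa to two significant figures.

unconsolidated mud: 1760 kg/m³ × 10 m/s² × 677 m = 1.192×10^7 Pa = 11.92 MPa
shale: 2230 kg/m³ × 10 m/s² × 5466 m = 1.219×10^8 Pa = 121.9 MPa
schist: 2743 kg/m³ × 10 m/s² × 14250 m = 3.909×10^8 Pa = 390.9 MPa
upper-mantle rock: 3330 kg/m³ × 10 m/s² × 8360 m = 2.784×10^8 Pa = 278.4 MPa
Total = 11.92 + 121.9 + 390.9 + 278.4 = 803.07 MPa

800 MPa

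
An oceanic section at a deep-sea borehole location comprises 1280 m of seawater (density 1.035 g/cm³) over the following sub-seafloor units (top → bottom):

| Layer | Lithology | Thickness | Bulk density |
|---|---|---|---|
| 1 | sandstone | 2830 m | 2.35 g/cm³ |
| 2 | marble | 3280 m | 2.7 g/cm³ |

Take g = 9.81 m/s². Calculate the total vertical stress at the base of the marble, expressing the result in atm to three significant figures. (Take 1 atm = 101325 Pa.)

1630 atm

seawater: 1035 kg/m³ × 9.81 m/s² × 1280 m = 1.300×10^7 Pa = 128.3 atm
sandstone: 2350 kg/m³ × 9.81 m/s² × 2830 m = 6.524×10^7 Pa = 643.9 atm
marble: 2700 kg/m³ × 9.81 m/s² × 3280 m = 8.688×10^7 Pa = 857.4 atm
Total = 128.3 + 643.9 + 857.4 = 1629.6 atm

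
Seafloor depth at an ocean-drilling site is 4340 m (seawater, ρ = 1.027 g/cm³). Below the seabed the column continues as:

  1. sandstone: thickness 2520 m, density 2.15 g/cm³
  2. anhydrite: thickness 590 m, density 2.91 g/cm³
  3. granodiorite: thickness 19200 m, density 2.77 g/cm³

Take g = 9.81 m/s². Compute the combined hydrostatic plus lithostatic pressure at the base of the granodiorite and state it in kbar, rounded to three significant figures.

seawater: 1027 kg/m³ × 9.81 m/s² × 4340 m = 4.372×10^7 Pa = 0.4372 kbar
sandstone: 2150 kg/m³ × 9.81 m/s² × 2520 m = 5.315×10^7 Pa = 0.5315 kbar
anhydrite: 2910 kg/m³ × 9.81 m/s² × 590 m = 1.684×10^7 Pa = 0.1684 kbar
granodiorite: 2770 kg/m³ × 9.81 m/s² × 19200 m = 5.217×10^8 Pa = 5.217 kbar
Total = 0.4372 + 0.5315 + 0.1684 + 5.217 = 6.3545 kbar

6.35 kbar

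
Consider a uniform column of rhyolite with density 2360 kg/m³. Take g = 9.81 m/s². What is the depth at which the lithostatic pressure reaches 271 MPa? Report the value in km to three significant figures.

h = P/(ρg) = 271 MPa / (2360 kg/m³ × 9.81 m/s²) = 2.710×10^8 Pa / 23152 Pa/m = 11705 m
= 11.705 km

11.7 km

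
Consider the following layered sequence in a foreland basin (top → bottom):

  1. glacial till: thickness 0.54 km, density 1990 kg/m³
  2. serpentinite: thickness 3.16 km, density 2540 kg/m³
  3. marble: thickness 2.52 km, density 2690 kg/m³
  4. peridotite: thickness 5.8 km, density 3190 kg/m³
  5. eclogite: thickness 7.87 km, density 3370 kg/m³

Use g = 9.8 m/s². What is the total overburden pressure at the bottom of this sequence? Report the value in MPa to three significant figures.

glacial till: 1990 kg/m³ × 9.8 m/s² × 540 m = 1.053×10^7 Pa = 10.53 MPa
serpentinite: 2540 kg/m³ × 9.8 m/s² × 3160 m = 7.866×10^7 Pa = 78.66 MPa
marble: 2690 kg/m³ × 9.8 m/s² × 2520 m = 6.643×10^7 Pa = 66.43 MPa
peridotite: 3190 kg/m³ × 9.8 m/s² × 5800 m = 1.813×10^8 Pa = 181.3 MPa
eclogite: 3370 kg/m³ × 9.8 m/s² × 7870 m = 2.599×10^8 Pa = 259.9 MPa
Total = 10.53 + 78.66 + 66.43 + 181.3 + 259.9 = 596.86 MPa

597 MPa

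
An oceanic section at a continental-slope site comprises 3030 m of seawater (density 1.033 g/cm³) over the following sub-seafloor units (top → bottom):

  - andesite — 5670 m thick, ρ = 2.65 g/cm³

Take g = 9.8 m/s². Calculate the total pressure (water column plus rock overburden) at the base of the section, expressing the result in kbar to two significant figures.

1.8 kbar

seawater: 1033 kg/m³ × 9.8 m/s² × 3030 m = 3.067×10^7 Pa = 0.3067 kbar
andesite: 2650 kg/m³ × 9.8 m/s² × 5670 m = 1.472×10^8 Pa = 1.472 kbar
Total = 0.3067 + 1.472 = 1.7792 kbar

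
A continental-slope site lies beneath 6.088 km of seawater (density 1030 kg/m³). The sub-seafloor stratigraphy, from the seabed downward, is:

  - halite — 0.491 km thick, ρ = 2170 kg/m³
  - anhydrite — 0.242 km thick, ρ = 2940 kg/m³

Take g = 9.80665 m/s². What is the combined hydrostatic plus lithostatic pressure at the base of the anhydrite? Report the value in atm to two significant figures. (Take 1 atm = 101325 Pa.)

seawater: 1030 kg/m³ × 9.80665 m/s² × 6088 m = 6.149×10^7 Pa = 606.9 atm
halite: 2170 kg/m³ × 9.80665 m/s² × 491 m = 1.045×10^7 Pa = 103.1 atm
anhydrite: 2940 kg/m³ × 9.80665 m/s² × 242 m = 6.977×10^6 Pa = 68.86 atm
Total = 606.9 + 103.1 + 68.86 = 778.88 atm

780 atm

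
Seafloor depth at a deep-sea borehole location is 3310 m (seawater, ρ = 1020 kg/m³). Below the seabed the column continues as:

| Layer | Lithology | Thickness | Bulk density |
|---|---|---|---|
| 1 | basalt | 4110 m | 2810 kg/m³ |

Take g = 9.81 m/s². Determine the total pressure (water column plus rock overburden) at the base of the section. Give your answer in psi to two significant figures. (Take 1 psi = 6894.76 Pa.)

seawater: 1020 kg/m³ × 9.81 m/s² × 3310 m = 3.312×10^7 Pa = 4804 psi
basalt: 2810 kg/m³ × 9.81 m/s² × 4110 m = 1.133×10^8 Pa = 16432 psi
Total = 4804 + 16432 = 21236 psi

21000 psi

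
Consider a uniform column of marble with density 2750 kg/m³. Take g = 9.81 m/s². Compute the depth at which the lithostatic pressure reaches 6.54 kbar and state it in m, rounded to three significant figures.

24200 m

h = P/(ρg) = 6.54 kbar / (2750 kg/m³ × 9.81 m/s²) = 6.540×10^8 Pa / 26978 Pa/m = 24242 m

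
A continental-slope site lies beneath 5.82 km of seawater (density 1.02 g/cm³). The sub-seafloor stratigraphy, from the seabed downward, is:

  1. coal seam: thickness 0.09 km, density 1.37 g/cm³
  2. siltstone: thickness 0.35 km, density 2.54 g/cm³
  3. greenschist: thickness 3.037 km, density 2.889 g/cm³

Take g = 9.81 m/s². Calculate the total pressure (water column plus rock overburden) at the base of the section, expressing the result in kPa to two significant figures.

seawater: 1020 kg/m³ × 9.81 m/s² × 5820 m = 5.824×10^7 Pa = 58236 kPa
coal seam: 1370 kg/m³ × 9.81 m/s² × 90 m = 1.210×10^6 Pa = 1210 kPa
siltstone: 2540 kg/m³ × 9.81 m/s² × 350 m = 8.721×10^6 Pa = 8721 kPa
greenschist: 2889 kg/m³ × 9.81 m/s² × 3037 m = 8.607×10^7 Pa = 86072 kPa
Total = 58236 + 1210 + 8721 + 86072 = 1.5424×10^5 kPa

150000 kPa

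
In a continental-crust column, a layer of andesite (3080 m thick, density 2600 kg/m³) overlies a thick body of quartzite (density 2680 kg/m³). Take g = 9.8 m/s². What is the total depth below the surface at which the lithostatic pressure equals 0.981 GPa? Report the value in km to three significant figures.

Pressure at base of upper layers: 2600×9.8×3080 = 7.848×10^7 Pa = 0.07848 GPa
Remaining pressure to be supplied by quartzite: 9.810×10^8 − 7.848×10^7 = 9.025×10^8 Pa
Additional depth in quartzite = 9.025×10^8 Pa / (2680 kg/m³ × 9.8 m/s²) = 34363 m
Total depth = 3080 m + 34363 m = 37443 m
= 37.443 km

37.4 km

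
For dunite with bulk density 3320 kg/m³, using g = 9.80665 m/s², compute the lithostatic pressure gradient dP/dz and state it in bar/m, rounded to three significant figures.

dP/dz = ρg = 3320 kg/m³ × 9.80665 m/s² = 32558 Pa/m
= 32558 Pa/m × (1 bar/m / 1.0000×10^5 Pa/m) = 0.32558 bar/m

0.326 bar/m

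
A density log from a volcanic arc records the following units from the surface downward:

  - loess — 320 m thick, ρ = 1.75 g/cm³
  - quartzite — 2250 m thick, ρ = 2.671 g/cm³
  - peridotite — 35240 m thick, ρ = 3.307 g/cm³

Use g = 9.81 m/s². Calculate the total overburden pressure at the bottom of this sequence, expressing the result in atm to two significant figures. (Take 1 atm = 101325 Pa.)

loess: 1750 kg/m³ × 9.81 m/s² × 320 m = 5.494×10^6 Pa = 54.22 atm
quartzite: 2671 kg/m³ × 9.81 m/s² × 2250 m = 5.896×10^7 Pa = 581.8 atm
peridotite: 3307 kg/m³ × 9.81 m/s² × 35240 m = 1.143×10^9 Pa = 11283 atm
Total = 54.22 + 581.8 + 11283 = 11919 atm

12000 atm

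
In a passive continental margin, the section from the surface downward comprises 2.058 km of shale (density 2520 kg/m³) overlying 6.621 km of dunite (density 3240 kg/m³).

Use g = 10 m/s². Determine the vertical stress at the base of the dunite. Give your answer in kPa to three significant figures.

266000 kPa

shale: 2520 kg/m³ × 10 m/s² × 2058 m = 5.186×10^7 Pa = 51862 kPa
dunite: 3240 kg/m³ × 10 m/s² × 6621 m = 2.145×10^8 Pa = 2.145×10^5 kPa
Total = 51862 + 2.145×10^5 = 2.6638×10^5 kPa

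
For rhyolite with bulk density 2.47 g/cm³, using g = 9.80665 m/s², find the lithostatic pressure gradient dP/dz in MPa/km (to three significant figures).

24.2 MPa/km

dP/dz = ρg = 2470 kg/m³ × 9.80665 m/s² = 24222 Pa/m
= 24222 Pa/m × (1 MPa/km / 1000.0 Pa/m) = 24.222 MPa/km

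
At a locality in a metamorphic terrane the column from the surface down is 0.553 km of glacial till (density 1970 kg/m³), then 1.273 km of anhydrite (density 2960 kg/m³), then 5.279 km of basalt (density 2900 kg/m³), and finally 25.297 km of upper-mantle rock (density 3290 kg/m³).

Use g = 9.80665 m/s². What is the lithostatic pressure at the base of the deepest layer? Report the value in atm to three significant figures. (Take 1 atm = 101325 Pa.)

10000 atm

glacial till: 1970 kg/m³ × 9.80665 m/s² × 553 m = 1.068×10^7 Pa = 105.4 atm
anhydrite: 2960 kg/m³ × 9.80665 m/s² × 1273 m = 3.695×10^7 Pa = 364.7 atm
basalt: 2900 kg/m³ × 9.80665 m/s² × 5279 m = 1.501×10^8 Pa = 1482 atm
upper-mantle rock: 3290 kg/m³ × 9.80665 m/s² × 25297 m = 8.162×10^8 Pa = 8055 atm
Total = 105.4 + 364.7 + 1482 + 8055 = 10007 atm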